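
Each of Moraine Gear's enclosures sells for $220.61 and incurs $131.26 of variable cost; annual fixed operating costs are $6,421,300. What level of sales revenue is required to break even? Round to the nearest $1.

Contribution margin per unit = $220.61 − $131.26 = $89.35, a CM ratio of $89.35 ÷ $220.61 = 0.4050.
Break-even sales = FC ÷ CM ratio = $6,421,300 × $220.61 / $89.35 = $15,854,538.

$15,854,538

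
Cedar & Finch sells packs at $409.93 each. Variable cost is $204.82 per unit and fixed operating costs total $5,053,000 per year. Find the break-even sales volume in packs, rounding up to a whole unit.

24,636 packs

Each unit contributes $409.93 − $204.82 = $205.11.
Units to break even: $5,053,000 ÷ $205.11 = 24,635.56, rounded up to 24,636.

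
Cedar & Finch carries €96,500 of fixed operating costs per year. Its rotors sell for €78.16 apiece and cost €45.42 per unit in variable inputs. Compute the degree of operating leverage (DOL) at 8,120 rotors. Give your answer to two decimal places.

1.57

Total contribution margin = 8,120 × €32.74 = €265,848.80.
Operating income = contribution − fixed costs = €265,848.80 − €96,500 = €169,348.80.
Degree of operating leverage = €265,848.80 / €169,348.80 = 1.5698.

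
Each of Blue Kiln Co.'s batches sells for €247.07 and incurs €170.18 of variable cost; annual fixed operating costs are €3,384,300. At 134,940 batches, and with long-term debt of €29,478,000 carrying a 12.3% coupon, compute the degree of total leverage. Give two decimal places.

3.08

At 134,940 units, contribution = 134,940 × €76.89 = €10,375,536.60.
Operating income = contribution − fixed costs = €10,375,536.60 − €3,384,300 = €6,991,236.60. Interest = €3,625,794.00.
DOL = €10,375,536.60 ÷ €6,991,236.60 = 1.4841; DFL = €6,991,236.60 ÷ €3,365,442.60 = 2.0774.
DCL = DOL × DFL = 1.4841 × 2.0774 = 3.0831.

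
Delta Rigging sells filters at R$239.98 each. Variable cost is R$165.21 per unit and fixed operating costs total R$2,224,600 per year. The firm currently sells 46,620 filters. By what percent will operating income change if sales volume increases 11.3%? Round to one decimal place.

Total contribution margin = 46,620 × R$74.77 = R$3,485,777.40.
EBIT = R$3,485,777.40 − R$2,224,600 = R$1,261,177.40.
So DOL = total CM / EBIT = R$3,485,777.40 / R$1,261,177.40 = 2.7639.
So EBIT moves 2.7639 × (+11.3%) = +31.2%.

+31.2%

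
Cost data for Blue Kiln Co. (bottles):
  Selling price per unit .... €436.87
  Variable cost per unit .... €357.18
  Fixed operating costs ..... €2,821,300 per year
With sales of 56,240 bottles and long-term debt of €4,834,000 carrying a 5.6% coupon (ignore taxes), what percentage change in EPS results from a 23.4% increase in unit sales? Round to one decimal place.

+75.5%

Contribution at this volume is 56,240 × €79.69 = €4,481,765.60.
EBIT = €4,481,765.60 − €2,821,300 = €1,660,465.60.
Interest = €270,704.00, so EBIT − I = €1,389,761.60.
Degree of combined leverage = contribution ÷ (EBIT − I) = €4,481,765.60 ÷ €1,389,761.60 = 3.2248.
EPS therefore changes by 3.2248 × (+23.4%) = +75.5%.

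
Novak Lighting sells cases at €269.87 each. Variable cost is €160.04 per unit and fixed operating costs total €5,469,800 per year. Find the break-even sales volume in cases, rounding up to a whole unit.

Each unit contributes €269.87 − €160.04 = €109.83.
Break-even volume = fixed costs ÷ CM per unit = €5,469,800 ÷ €109.83 = 49,802.42, so 49,803 cases.

49,803 cases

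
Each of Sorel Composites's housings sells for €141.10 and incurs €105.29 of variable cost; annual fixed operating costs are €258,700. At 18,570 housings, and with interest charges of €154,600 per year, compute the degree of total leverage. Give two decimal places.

Total contribution margin = 18,570 × €35.81 = €664,991.70.
Subtracting fixed costs: EBIT = €664,991.70 − €258,700 = €406,291.70. Interest = €154,600.00.
DOL = €664,991.70 ÷ €406,291.70 = 1.6367; DFL = €406,291.70 ÷ €251,691.70 = 1.6142.
DCL = DOL × DFL = 1.6367 × 1.6142 = 2.6420.

2.64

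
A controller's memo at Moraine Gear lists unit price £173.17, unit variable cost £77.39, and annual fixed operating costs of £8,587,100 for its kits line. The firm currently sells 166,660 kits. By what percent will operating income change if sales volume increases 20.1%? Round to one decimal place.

+43.5%

Total contribution margin = 166,660 × £95.78 = £15,962,694.80.
Subtracting fixed costs: EBIT = £15,962,694.80 − £8,587,100 = £7,375,594.80.
Degree of operating leverage = £15,962,694.80 / £7,375,594.80 = 2.1643.
So EBIT moves 2.1643 × (+20.1%) = +43.5%.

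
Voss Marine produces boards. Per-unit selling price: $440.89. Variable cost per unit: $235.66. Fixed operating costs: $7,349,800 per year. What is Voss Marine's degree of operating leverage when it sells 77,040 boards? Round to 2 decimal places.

1.87

At 77,040 units, contribution = 77,040 × $205.23 = $15,810,919.20.
Operating income = contribution − fixed costs = $15,810,919.20 − $7,349,800 = $8,461,119.20.
DOL = contribution ÷ EBIT = $15,810,919.20 ÷ $8,461,119.20 = 1.8687.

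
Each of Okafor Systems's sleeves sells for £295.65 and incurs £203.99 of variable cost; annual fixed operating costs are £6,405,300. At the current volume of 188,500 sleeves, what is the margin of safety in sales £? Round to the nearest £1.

£35,069,683

Unit CM = price − variable cost = £295.65 − £203.99 = £91.66. Break-even units = £6,405,300 ÷ £91.66 = 69,881.08; break-even revenue = 69,881.08 × £295.65 = £20,660,341.97.
Current sales = 188,500 × £295.65 = £55,730,025.00.
Margin of safety = £55,730,025.00 − £20,660,341.97 = £35,069,683.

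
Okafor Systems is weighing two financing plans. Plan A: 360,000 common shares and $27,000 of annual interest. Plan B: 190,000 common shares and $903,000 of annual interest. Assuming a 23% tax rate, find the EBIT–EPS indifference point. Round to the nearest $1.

Set EPS_A = EPS_B: (EBIT − $27,000)(1 − 0.23) ÷ 360,000 = (EBIT − $903,000)(1 − 0.23) ÷ 190,000.
The (1 − t) factor cancels: (EBIT − 27,000) × 190,000 = (EBIT − 903,000) × 360,000.
EBIT × (360,000 − 190,000) = 903,000 × 360,000 − 27,000 × 190,000 = 319,950,000,000, so EBIT = 319,950,000,000 ÷ 170,000 = 1,882,058.82.

$1,882,059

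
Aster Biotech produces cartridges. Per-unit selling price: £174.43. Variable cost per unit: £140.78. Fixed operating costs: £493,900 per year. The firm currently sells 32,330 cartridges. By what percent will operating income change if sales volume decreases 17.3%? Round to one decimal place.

Contribution at this volume is 32,330 × £33.65 = £1,087,904.50.
EBIT = £1,087,904.50 − £493,900 = £594,004.50.
DOL = contribution ÷ EBIT = £1,087,904.50 ÷ £594,004.50 = 1.8315.
%ΔEBIT = DOL × %ΔSales = 1.8315 × -17.3% = -31.7%.

-31.7%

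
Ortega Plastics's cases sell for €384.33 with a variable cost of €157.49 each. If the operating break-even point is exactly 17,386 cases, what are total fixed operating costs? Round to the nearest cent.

Each unit contributes €384.33 − €157.49 = €226.84.
Since BE = FC / CM, FC = 17,386 × €226.84 = €3,943,840.24.

€3,943,840.24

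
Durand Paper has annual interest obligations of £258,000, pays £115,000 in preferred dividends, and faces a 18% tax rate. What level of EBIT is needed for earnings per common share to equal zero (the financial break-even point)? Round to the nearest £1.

£398,244

Preferred dividends are paid after tax, so their pre-tax equivalent is £115,000 ÷ (1 − 0.18) = £140,243.90.
Financial break-even EBIT = interest + D_p ÷ (1 − t) = £258,000 + £140,243.90 = £398,243.90.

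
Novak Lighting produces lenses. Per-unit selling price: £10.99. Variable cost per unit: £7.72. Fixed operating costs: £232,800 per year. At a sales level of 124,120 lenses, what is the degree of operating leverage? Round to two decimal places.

2.35

At 124,120 units, contribution = 124,120 × £3.27 = £405,872.40.
Subtracting fixed costs: EBIT = £405,872.40 − £232,800 = £173,072.40.
DOL = contribution ÷ EBIT = £405,872.40 ÷ £173,072.40 = 2.3451.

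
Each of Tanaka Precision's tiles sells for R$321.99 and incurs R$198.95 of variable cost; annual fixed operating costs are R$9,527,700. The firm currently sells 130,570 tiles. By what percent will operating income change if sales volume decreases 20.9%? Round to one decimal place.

At 130,570 units, contribution = 130,570 × R$123.04 = R$16,065,332.80.
Subtracting fixed costs: EBIT = R$16,065,332.80 − R$9,527,700 = R$6,537,632.80.
DOL = contribution ÷ EBIT = R$16,065,332.80 ÷ R$6,537,632.80 = 2.4574.
%ΔEBIT = DOL × %ΔSales = 2.4574 × -20.9% = -51.4%.

-51.4%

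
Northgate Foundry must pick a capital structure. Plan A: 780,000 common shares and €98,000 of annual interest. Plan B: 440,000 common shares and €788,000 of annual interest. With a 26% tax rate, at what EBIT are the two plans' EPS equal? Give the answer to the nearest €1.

Set EPS_A = EPS_B: (EBIT − €98,000)(1 − 0.26) ÷ 780,000 = (EBIT − €788,000)(1 − 0.26) ÷ 440,000.
The (1 − t) factor cancels: (EBIT − 98,000) × 440,000 = (EBIT − 788,000) × 780,000.
Solving, EBIT = (788,000·780,000 − 98,000·440,000) / (780,000 − 440,000) = 571,520,000,000 / 340,000 = 1,680,941.18.

€1,680,941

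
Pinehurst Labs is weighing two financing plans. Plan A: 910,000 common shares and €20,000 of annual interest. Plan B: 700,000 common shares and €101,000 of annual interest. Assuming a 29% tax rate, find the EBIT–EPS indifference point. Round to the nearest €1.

€371,000

At indifference, (EBIT − 20,000)(1 − t)/910,000 = (EBIT − 101,000)(1 − t)/700,000.
Cancelling (1 − t) and cross-multiplying: 700,000·(EBIT − 20,000) = 910,000·(EBIT − 101,000).
EBIT × (910,000 − 700,000) = 101,000 × 910,000 − 20,000 × 700,000 = 77,910,000,000, so EBIT = 77,910,000,000 ÷ 210,000 = 371,000.00.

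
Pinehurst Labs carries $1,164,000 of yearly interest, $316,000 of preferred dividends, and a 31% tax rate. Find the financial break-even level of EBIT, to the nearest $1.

$1,621,971

Preferred dividends are paid after tax, so their pre-tax equivalent is $316,000 ÷ (1 − 0.31) = $457,971.01.
Financial break-even EBIT = interest + D_p ÷ (1 − t) = $1,164,000 + $457,971.01 = $1,621,971.01.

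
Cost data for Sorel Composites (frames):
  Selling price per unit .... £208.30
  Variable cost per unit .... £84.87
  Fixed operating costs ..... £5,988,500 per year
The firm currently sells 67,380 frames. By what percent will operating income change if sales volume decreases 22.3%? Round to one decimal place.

-79.7%

Total contribution margin = 67,380 × £123.43 = £8,316,713.40.
Subtracting fixed costs: EBIT = £8,316,713.40 − £5,988,500 = £2,328,213.40.
Degree of operating leverage = £8,316,713.40 / £2,328,213.40 = 3.5721.
So EBIT moves 3.5721 × (-22.3%) = -79.7%.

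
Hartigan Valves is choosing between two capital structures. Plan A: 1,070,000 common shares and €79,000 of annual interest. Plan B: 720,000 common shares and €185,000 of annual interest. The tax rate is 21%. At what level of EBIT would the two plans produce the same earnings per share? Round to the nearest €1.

€403,057

Set EPS_A = EPS_B: (EBIT − €79,000)(1 − 0.21) ÷ 1,070,000 = (EBIT − €185,000)(1 − 0.21) ÷ 720,000.
The (1 − t) factor cancels: (EBIT − 79,000) × 720,000 = (EBIT − 185,000) × 1,070,000.
Solving, EBIT = (185,000·1,070,000 − 79,000·720,000) / (1,070,000 − 720,000) = 141,070,000,000 / 350,000 = 403,057.14.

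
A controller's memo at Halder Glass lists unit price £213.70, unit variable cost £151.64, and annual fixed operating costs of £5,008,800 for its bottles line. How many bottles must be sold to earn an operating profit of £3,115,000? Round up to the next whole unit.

Each unit contributes £213.70 − £151.64 = £62.06.
Need Q such that Q × £62.06 − £5,008,800 = £3,115,000, i.e. Q = £8,123,800 / £62.06 = 130,902.35 → 130,903.

130,903 bottles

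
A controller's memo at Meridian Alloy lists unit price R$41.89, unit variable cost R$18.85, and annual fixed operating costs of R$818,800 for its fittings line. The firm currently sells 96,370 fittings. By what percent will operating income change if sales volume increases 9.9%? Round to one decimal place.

At 96,370 units, contribution = 96,370 × R$23.04 = R$2,220,364.80.
EBIT = R$2,220,364.80 − R$818,800 = R$1,401,564.80.
DOL = contribution ÷ EBIT = R$2,220,364.80 ÷ R$1,401,564.80 = 1.5842.
Operating income changes by 1.5842 × +9.9% = +15.7%.

+15.7%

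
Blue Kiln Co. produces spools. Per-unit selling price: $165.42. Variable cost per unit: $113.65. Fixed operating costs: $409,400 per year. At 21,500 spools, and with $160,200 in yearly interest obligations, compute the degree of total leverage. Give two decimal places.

Contribution at this volume is 21,500 × $51.77 = $1,113,055.00.
Operating income = contribution − fixed costs = $1,113,055.00 − $409,400 = $703,655.00. Interest = $160,200.00, so EBIT − I = $543,455.00.
DCL = contribution ÷ (EBIT − I) = $1,113,055.00 ÷ $543,455.00 = 2.0481.

2.05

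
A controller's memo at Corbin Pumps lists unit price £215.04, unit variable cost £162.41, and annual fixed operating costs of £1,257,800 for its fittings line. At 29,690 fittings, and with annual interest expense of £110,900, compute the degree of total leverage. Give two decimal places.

Total contribution margin = 29,690 × £52.63 = £1,562,584.70.
EBIT = £1,562,584.70 − £1,257,800 = £304,784.70. Interest = £110,900.00, so EBIT − I = £193,884.70.
Degree of total leverage = total CM / (EBIT − interest) = £1,562,584.70 / £193,884.70 = 8.0594.

8.06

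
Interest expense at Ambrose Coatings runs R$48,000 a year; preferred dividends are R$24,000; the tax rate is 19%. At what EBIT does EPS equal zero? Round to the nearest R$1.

R$77,630

Grossing the preferred dividend up to pre-tax terms: R$24,000 / (1 − 0.19) = R$29,629.63.
EPS = 0 when EBIT covers interest plus the pre-tax preferred burden: R$48,000 + R$29,629.63 = R$77,629.63.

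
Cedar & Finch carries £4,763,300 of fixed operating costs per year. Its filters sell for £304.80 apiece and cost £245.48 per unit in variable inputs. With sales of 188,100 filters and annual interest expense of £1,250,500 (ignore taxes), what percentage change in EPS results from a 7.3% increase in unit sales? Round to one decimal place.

Total contribution margin = 188,100 × £59.32 = £11,158,092.00.
Operating income = contribution − fixed costs = £11,158,092.00 − £4,763,300 = £6,394,792.00.
After interest of £1,250,500.00, pre-tax earnings = £5,144,292.00.
Degree of combined leverage = contribution ÷ (EBIT − I) = £11,158,092.00 ÷ £5,144,292.00 = 2.1690.
%ΔEPS = DCL × %ΔSales = 2.1690 × +7.3% = +15.8%.

+15.8%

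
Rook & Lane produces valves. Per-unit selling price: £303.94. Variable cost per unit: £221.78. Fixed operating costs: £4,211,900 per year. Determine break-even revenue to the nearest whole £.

£15,581,364

CM per unit = £303.94 − £221.78 = £82.16; CM ratio = £82.16 / £303.94 = 0.2703.
Break-even revenue = fixed costs × price ÷ CM = £4,211,900 × £303.94 ÷ £82.16 = £15,581,364.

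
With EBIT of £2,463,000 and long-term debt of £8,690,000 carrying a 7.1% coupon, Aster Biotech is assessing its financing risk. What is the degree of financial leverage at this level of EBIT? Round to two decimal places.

1.33

Interest = £616,990.00.
DFL = EBIT ÷ (EBIT − I) = £2,463,000 ÷ (£2,463,000 − £616,990.00) = £2,463,000 ÷ £1,846,010.00 = 1.3342.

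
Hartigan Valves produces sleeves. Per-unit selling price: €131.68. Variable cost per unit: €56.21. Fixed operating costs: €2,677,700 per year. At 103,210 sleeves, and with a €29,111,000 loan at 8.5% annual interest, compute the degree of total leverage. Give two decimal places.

At 103,210 units, contribution = 103,210 × €75.47 = €7,789,258.70.
Operating income = contribution − fixed costs = €7,789,258.70 − €2,677,700 = €5,111,558.70. Interest = €2,474,435.00.
DOL = €7,789,258.70 ÷ €5,111,558.70 = 1.5239; DFL = €5,111,558.70 ÷ €2,637,123.70 = 1.9383.
Combined leverage = 1.5239 × 1.9383 = 2.9538.

2.95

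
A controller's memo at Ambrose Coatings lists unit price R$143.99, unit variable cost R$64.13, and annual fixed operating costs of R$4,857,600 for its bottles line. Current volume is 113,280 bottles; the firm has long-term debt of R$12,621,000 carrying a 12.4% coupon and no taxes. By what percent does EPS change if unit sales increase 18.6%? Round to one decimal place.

+64.1%

At 113,280 units, contribution = 113,280 × R$79.86 = R$9,046,540.80.
EBIT = R$9,046,540.80 − R$4,857,600 = R$4,188,940.80.
After interest of R$1,565,004.00, pre-tax earnings = R$2,623,936.80.
DCL = total CM / (EBIT − I) = R$9,046,540.80 / R$2,623,936.80 = 3.4477.
%ΔEPS = DCL × %ΔSales = 3.4477 × +18.6% = +64.1%.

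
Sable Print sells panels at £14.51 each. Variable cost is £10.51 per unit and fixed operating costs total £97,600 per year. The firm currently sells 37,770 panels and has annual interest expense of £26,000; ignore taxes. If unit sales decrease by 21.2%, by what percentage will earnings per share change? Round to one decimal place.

Contribution at this volume is 37,770 × £4.00 = £151,080.00.
EBIT = £151,080.00 − £97,600 = £53,480.00.
Interest = £26,000.00, so EBIT − I = £27,480.00.
Degree of combined leverage = contribution ÷ (EBIT − I) = £151,080.00 ÷ £27,480.00 = 5.4978.
%ΔEPS = DCL × %ΔSales = 5.4978 × -21.2% = -116.6%.

-116.6%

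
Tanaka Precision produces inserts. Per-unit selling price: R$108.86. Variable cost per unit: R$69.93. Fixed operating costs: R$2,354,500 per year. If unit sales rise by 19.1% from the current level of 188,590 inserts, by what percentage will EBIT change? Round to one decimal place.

Total contribution margin = 188,590 × R$38.93 = R$7,341,808.70.
Subtracting fixed costs: EBIT = R$7,341,808.70 − R$2,354,500 = R$4,987,308.70.
So DOL = total CM / EBIT = R$7,341,808.70 / R$4,987,308.70 = 1.4721.
%ΔEBIT = DOL × %ΔSales = 1.4721 × +19.1% = +28.1%.

+28.1%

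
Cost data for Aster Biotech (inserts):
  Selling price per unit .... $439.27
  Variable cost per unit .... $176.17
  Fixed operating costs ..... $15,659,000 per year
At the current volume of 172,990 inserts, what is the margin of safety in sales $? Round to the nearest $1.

Each unit contributes $439.27 − $176.17 = $263.10. Break-even units = $15,659,000 ÷ $263.10 = 59,517.29; break-even revenue = 59,517.29 × $439.27 = $26,144,161.65.
Actual sales revenue = 172,990 × $439.27 = $75,989,317.30.
Margin of safety = $75,989,317.30 − $26,144,161.65 = $49,845,156.

$49,845,156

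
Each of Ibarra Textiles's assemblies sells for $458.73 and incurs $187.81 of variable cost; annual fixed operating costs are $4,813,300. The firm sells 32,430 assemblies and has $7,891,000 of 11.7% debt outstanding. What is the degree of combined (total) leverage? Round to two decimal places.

2.88

Total contribution margin = 32,430 × $270.92 = $8,785,935.60.
Subtracting fixed costs: EBIT = $8,785,935.60 − $4,813,300 = $3,972,635.60. Interest = $923,247.00.
DOL = $8,785,935.60 ÷ $3,972,635.60 = 2.2116; DFL = $3,972,635.60 ÷ $3,049,388.60 = 1.3028.
DCL = DOL × DFL = 2.2116 × 1.3028 = 2.8813.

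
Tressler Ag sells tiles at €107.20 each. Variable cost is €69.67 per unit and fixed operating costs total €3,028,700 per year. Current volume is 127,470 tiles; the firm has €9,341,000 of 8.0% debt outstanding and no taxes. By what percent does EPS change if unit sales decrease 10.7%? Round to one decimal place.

At 127,470 units, contribution = 127,470 × €37.53 = €4,783,949.10.
Operating income = contribution − fixed costs = €4,783,949.10 − €3,028,700 = €1,755,249.10.
After interest of €747,280.00, pre-tax earnings = €1,007,969.10.
Degree of combined leverage = contribution ÷ (EBIT − I) = €4,783,949.10 ÷ €1,007,969.10 = 4.7461.
EPS therefore changes by 4.7461 × (-10.7%) = -50.8%.

-50.8%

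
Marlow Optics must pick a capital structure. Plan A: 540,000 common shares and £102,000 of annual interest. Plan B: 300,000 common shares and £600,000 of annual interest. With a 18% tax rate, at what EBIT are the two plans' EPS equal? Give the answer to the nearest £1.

At indifference, (EBIT − 102,000)(1 − t)/540,000 = (EBIT − 600,000)(1 − t)/300,000.
The (1 − t) factor cancels: (EBIT − 102,000) × 300,000 = (EBIT − 600,000) × 540,000.
EBIT × (540,000 − 300,000) = 600,000 × 540,000 − 102,000 × 300,000 = 293,400,000,000, so EBIT = 293,400,000,000 ÷ 240,000 = 1,222,500.00.

£1,222,500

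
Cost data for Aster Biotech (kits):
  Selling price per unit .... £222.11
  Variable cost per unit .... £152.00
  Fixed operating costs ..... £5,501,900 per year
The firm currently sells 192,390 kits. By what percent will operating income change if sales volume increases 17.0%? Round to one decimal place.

At 192,390 units, contribution = 192,390 × £70.11 = £13,488,462.90.
Subtracting fixed costs: EBIT = £13,488,462.90 − £5,501,900 = £7,986,562.90.
Degree of operating leverage = £13,488,462.90 / £7,986,562.90 = 1.6889.
So EBIT moves 1.6889 × (+17.0%) = +28.7%.

+28.7%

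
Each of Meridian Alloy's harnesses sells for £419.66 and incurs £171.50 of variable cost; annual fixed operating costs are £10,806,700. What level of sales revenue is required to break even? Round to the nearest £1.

£18,275,063

CM per unit = £419.66 − £171.50 = £248.16; CM ratio = £248.16 / £419.66 = 0.5913.
Break-even sales = FC ÷ CM ratio = £10,806,700 × £419.66 / £248.16 = £18,275,063.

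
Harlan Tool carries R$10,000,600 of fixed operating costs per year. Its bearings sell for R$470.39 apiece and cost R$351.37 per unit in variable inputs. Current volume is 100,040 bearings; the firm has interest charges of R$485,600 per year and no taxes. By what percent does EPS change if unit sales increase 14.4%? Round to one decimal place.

+120.7%

Contribution at this volume is 100,040 × R$119.02 = R$11,906,760.80.
Subtracting fixed costs: EBIT = R$11,906,760.80 − R$10,000,600 = R$1,906,160.80.
After interest of R$485,600.00, pre-tax earnings = R$1,420,560.80.
Degree of combined leverage = contribution ÷ (EBIT − I) = R$11,906,760.80 ÷ R$1,420,560.80 = 8.3817.
EPS therefore changes by 8.3817 × (+14.4%) = +120.7%.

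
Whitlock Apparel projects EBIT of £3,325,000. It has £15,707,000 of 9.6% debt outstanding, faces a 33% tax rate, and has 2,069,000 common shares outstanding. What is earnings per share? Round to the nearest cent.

£0.59

Interest = £1,507,872.00, so EBT = £3,325,000 − £1,507,872.00 = £1,817,128.00.
After tax at 33%: net income = £1,817,128.00 × 0.67 = £1,217,475.76.
EPS = £1,217,475.76 ÷ 2,069,000 = £0.59.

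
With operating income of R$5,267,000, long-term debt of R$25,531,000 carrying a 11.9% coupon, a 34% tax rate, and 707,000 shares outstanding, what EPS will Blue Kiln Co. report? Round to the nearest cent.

R$2.08

Interest = R$3,038,189.00, so EBT = R$5,267,000 − R$3,038,189.00 = R$2,228,811.00.
Net income = R$2,228,811.00 × (1 − 0.34) = R$1,471,015.26.
Per share: R$1,471,015.26 / 707,000 shares = R$2.08.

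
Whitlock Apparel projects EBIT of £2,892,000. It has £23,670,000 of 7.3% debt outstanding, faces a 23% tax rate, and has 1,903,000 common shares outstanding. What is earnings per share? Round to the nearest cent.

£0.47

Interest = £1,727,910.00, so EBT = £2,892,000 − £1,727,910.00 = £1,164,090.00.
After tax at 23%: net income = £1,164,090.00 × 0.77 = £896,349.30.
EPS = £896,349.30 ÷ 1,903,000 = £0.47.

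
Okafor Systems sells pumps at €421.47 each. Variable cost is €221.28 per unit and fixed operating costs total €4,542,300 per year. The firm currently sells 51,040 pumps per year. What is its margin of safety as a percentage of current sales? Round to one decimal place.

55.5%

Each unit contributes €421.47 − €221.28 = €200.19. Break-even units = €4,542,300 ÷ €200.19 = 22,689.94; break-even revenue = 22,689.94 × €421.47 = €9,563,130.93.
Actual sales revenue = 51,040 × €421.47 = €21,511,828.80.
Margin of safety = (€21,511,828.80 − €9,563,130.93) ÷ €21,511,828.80 = 55.5%.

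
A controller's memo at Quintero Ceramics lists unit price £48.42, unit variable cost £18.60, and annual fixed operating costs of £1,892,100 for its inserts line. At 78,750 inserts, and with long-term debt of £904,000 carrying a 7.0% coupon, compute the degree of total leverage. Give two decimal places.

5.98

Total contribution margin = 78,750 × £29.82 = £2,348,325.00.
Operating income = contribution − fixed costs = £2,348,325.00 − £1,892,100 = £456,225.00. Interest = £63,280.00.
DOL = £2,348,325.00 ÷ £456,225.00 = 5.1473; DFL = £456,225.00 ÷ £392,945.00 = 1.1610.
Combined leverage = 5.1473 × 1.1610 = 5.9760.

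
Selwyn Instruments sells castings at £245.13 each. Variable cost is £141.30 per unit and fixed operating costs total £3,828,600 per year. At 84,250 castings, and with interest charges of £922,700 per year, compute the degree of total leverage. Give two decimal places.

2.19

Contribution at this volume is 84,250 × £103.83 = £8,747,677.50.
EBIT = £8,747,677.50 − £3,828,600 = £4,919,077.50. Interest = £922,700.00, so EBIT − I = £3,996,377.50.
DCL = contribution ÷ (EBIT − I) = £8,747,677.50 ÷ £3,996,377.50 = 2.1889.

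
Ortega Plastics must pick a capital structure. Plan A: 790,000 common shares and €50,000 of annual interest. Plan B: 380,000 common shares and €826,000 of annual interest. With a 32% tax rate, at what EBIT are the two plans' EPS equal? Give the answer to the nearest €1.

€1,545,220

Set EPS_A = EPS_B: (EBIT − €50,000)(1 − 0.32) ÷ 790,000 = (EBIT − €826,000)(1 − 0.32) ÷ 380,000.
Cancelling (1 − t) and cross-multiplying: 380,000·(EBIT − 50,000) = 790,000·(EBIT − 826,000).
Solving, EBIT = (826,000·790,000 − 50,000·380,000) / (790,000 − 380,000) = 633,540,000,000 / 410,000 = 1,545,219.51.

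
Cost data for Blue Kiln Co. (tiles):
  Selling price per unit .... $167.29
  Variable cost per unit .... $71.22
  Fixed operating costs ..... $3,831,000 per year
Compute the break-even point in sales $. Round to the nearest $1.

Contribution margin per unit = $167.29 − $71.22 = $96.07, a CM ratio of $96.07 ÷ $167.29 = 0.5743.
Break-even revenue = fixed costs × price ÷ CM = $3,831,000 × $167.29 ÷ $96.07 = $6,671,052.

$6,671,052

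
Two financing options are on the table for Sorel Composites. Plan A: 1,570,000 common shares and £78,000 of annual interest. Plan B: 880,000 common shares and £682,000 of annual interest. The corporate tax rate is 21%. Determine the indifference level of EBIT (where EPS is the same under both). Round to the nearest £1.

£1,452,319

At indifference, (EBIT − 78,000)(1 − t)/1,570,000 = (EBIT − 682,000)(1 − t)/880,000.
The (1 − t) factor cancels: (EBIT − 78,000) × 880,000 = (EBIT − 682,000) × 1,570,000.
EBIT × (1,570,000 − 880,000) = 682,000 × 1,570,000 − 78,000 × 880,000 = 1,002,100,000,000, so EBIT = 1,002,100,000,000 ÷ 690,000 = 1,452,318.84.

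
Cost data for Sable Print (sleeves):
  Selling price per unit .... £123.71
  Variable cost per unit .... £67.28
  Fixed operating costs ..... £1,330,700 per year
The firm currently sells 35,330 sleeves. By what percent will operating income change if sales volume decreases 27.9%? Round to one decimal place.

At 35,330 units, contribution = 35,330 × £56.43 = £1,993,671.90.
Subtracting fixed costs: EBIT = £1,993,671.90 − £1,330,700 = £662,971.90.
So DOL = total CM / EBIT = £1,993,671.90 / £662,971.90 = 3.0072.
So EBIT moves 3.0072 × (-27.9%) = -83.9%.

-83.9%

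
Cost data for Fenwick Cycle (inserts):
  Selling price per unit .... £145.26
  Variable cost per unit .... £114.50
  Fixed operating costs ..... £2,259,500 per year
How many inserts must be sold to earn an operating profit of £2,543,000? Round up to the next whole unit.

156,129 inserts

Contribution margin per unit = £145.26 − £114.50 = £30.76.
Need Q such that Q × £30.76 − £2,259,500 = £2,543,000, i.e. Q = £4,802,500 / £30.76 = 156,128.09 → 156,129.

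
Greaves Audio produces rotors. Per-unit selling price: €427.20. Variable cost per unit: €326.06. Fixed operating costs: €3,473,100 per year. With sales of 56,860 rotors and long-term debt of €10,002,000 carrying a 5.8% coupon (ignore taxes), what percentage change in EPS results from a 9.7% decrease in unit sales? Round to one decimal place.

-32.9%

Total contribution margin = 56,860 × €101.14 = €5,750,820.40.
Subtracting fixed costs: EBIT = €5,750,820.40 − €3,473,100 = €2,277,720.40.
Interest = €580,116.00, so EBIT − I = €1,697,604.40.
Degree of combined leverage = contribution ÷ (EBIT − I) = €5,750,820.40 ÷ €1,697,604.40 = 3.3876.
%ΔEPS = DCL × %ΔSales = 3.3876 × -9.7% = -32.9%.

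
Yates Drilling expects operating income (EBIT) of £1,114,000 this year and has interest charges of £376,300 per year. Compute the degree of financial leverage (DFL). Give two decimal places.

1.51

Interest = £376,300.00.
Degree of financial leverage = EBIT / (EBIT − interest) = £1,114,000 / £737,700.00 = 1.5101.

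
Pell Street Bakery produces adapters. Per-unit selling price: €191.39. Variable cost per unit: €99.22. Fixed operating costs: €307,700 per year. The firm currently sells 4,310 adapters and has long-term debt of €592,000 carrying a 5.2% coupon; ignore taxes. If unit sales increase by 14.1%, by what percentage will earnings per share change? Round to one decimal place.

+95.3%

Contribution at this volume is 4,310 × €92.17 = €397,252.70.
EBIT = €397,252.70 − €307,700 = €89,552.70.
After interest of €30,784.00, pre-tax earnings = €58,768.70.
DCL = total CM / (EBIT − I) = €397,252.70 / €58,768.70 = 6.7596.
%ΔEPS = DCL × %ΔSales = 6.7596 × +14.1% = +95.3%.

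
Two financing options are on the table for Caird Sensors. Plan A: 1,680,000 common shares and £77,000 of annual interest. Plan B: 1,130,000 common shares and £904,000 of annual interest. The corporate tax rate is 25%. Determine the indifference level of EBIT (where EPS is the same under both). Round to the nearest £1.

At indifference, (EBIT − 77,000)(1 − t)/1,680,000 = (EBIT − 904,000)(1 − t)/1,130,000.
Cancelling (1 − t) and cross-multiplying: 1,130,000·(EBIT − 77,000) = 1,680,000·(EBIT − 904,000).
Solving, EBIT = (904,000·1,680,000 − 77,000·1,130,000) / (1,680,000 − 1,130,000) = 1,431,710,000,000 / 550,000 = 2,603,109.09.

£2,603,109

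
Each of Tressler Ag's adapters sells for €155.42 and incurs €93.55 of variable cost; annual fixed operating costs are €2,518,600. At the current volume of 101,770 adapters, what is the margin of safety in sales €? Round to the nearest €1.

Unit CM = price − variable cost = €155.42 − €93.55 = €61.87. Break-even units = €2,518,600 ÷ €61.87 = 40,707.94; break-even revenue = 40,707.94 × €155.42 = €6,326,827.41.
Actual sales revenue = 101,770 × €155.42 = €15,817,093.40.
Margin of safety = €15,817,093.40 − €6,326,827.41 = €9,490,266.

€9,490,266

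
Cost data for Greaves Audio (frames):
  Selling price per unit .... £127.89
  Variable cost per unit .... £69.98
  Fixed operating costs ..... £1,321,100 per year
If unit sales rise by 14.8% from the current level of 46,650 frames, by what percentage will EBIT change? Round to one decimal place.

Contribution at this volume is 46,650 × £57.91 = £2,701,501.50.
Subtracting fixed costs: EBIT = £2,701,501.50 − £1,321,100 = £1,380,401.50.
Degree of operating leverage = £2,701,501.50 / £1,380,401.50 = 1.9570.
Operating income changes by 1.9570 × +14.8% = +29.0%.

+29.0%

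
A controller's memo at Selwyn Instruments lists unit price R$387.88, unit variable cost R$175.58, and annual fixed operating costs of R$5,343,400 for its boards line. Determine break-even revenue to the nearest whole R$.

R$9,762,591

Contribution margin per unit = R$387.88 − R$175.58 = R$212.30, a CM ratio of R$212.30 ÷ R$387.88 = 0.5473.
Break-even revenue = fixed costs × price ÷ CM = R$5,343,400 × R$387.88 ÷ R$212.30 = R$9,762,591.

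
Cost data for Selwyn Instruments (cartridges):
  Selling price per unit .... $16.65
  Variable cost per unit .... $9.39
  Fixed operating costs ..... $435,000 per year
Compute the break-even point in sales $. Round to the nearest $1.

CM per unit = $16.65 − $9.39 = $7.26; CM ratio = $7.26 / $16.65 = 0.4360.
Break-even revenue = fixed costs × price ÷ CM = $435,000 × $16.65 ÷ $7.26 = $997,624.

$997,624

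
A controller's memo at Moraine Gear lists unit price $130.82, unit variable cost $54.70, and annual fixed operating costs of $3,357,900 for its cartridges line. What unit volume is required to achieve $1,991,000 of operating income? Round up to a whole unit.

Each unit contributes $130.82 − $54.70 = $76.12.
Need Q such that Q × $76.12 − $3,357,900 = $1,991,000, i.e. Q = $5,348,900 / $76.12 = 70,269.31 → 70,270.

70,270 cartridges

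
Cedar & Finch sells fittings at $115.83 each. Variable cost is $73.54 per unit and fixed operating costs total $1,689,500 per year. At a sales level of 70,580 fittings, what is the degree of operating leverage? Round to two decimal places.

2.30

At 70,580 units, contribution = 70,580 × $42.29 = $2,984,828.20.
Subtracting fixed costs: EBIT = $2,984,828.20 − $1,689,500 = $1,295,328.20.
Degree of operating leverage = $2,984,828.20 / $1,295,328.20 = 2.3043.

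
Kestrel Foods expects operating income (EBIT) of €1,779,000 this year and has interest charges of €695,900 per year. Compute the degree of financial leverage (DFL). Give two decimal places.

Annual interest charges come to €695,900.00.
Degree of financial leverage = EBIT / (EBIT − interest) = €1,779,000 / €1,083,100.00 = 1.6425.

1.64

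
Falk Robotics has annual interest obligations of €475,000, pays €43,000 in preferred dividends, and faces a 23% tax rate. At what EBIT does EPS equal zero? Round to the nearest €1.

€530,844

Grossing the preferred dividend up to pre-tax terms: €43,000 / (1 − 0.23) = €55,844.16.
EPS = 0 when EBIT covers interest plus the pre-tax preferred burden: €475,000 + €55,844.16 = €530,844.16.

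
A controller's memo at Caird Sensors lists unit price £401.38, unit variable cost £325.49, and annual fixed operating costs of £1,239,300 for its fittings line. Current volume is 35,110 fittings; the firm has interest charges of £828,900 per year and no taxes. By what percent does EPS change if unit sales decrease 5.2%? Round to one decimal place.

At 35,110 units, contribution = 35,110 × £75.89 = £2,664,497.90.
Operating income = contribution − fixed costs = £2,664,497.90 − £1,239,300 = £1,425,197.90.
After interest of £828,900.00, pre-tax earnings = £596,297.90.
Degree of combined leverage = contribution ÷ (EBIT − I) = £2,664,497.90 ÷ £596,297.90 = 4.4684.
EPS therefore changes by 4.4684 × (-5.2%) = -23.2%.

-23.2%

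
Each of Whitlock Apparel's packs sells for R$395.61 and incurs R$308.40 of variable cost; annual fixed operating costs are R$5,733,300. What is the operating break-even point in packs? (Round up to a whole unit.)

Unit CM = price − variable cost = R$395.61 − R$308.40 = R$87.21.
Break-even Q = R$5,733,300 / R$87.21 = 65,741.31 → 65,742 packs.

65,742 packs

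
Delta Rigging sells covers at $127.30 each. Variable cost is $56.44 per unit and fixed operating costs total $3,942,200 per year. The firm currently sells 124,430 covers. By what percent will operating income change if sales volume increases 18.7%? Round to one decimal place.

+33.8%

Total contribution margin = 124,430 × $70.86 = $8,817,109.80.
Subtracting fixed costs: EBIT = $8,817,109.80 − $3,942,200 = $4,874,909.80.
Degree of operating leverage = $8,817,109.80 / $4,874,909.80 = 1.8087.
%ΔEBIT = DOL × %ΔSales = 1.8087 × +18.7% = +33.8%.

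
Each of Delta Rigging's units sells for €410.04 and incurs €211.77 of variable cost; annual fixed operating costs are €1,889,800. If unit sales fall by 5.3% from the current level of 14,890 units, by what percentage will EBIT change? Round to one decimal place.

At 14,890 units, contribution = 14,890 × €198.27 = €2,952,240.30.
EBIT = €2,952,240.30 − €1,889,800 = €1,062,440.30.
So DOL = total CM / EBIT = €2,952,240.30 / €1,062,440.30 = 2.7787.
So EBIT moves 2.7787 × (-5.3%) = -14.7%.

-14.7%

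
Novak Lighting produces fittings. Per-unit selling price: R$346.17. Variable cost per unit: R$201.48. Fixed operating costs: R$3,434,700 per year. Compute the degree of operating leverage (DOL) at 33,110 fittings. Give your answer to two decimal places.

At 33,110 units, contribution = 33,110 × R$144.69 = R$4,790,685.90.
EBIT = R$4,790,685.90 − R$3,434,700 = R$1,355,985.90.
So DOL = total CM / EBIT = R$4,790,685.90 / R$1,355,985.90 = 3.5330.

3.53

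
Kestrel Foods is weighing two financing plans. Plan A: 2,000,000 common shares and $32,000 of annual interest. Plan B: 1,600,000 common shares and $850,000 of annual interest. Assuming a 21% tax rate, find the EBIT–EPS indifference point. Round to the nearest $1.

At indifference, (EBIT − 32,000)(1 − t)/2,000,000 = (EBIT − 850,000)(1 − t)/1,600,000.
Cancelling (1 − t) and cross-multiplying: 1,600,000·(EBIT − 32,000) = 2,000,000·(EBIT − 850,000).
Solving, EBIT = (850,000·2,000,000 − 32,000·1,600,000) / (2,000,000 − 1,600,000) = 1,648,800,000,000 / 400,000 = 4,122,000.00.

$4,122,000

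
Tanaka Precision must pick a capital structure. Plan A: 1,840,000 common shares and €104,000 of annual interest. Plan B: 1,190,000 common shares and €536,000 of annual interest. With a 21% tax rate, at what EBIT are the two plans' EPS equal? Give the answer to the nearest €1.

Set EPS_A = EPS_B: (EBIT − €104,000)(1 − 0.21) ÷ 1,840,000 = (EBIT − €536,000)(1 − 0.21) ÷ 1,190,000.
The (1 − t) factor cancels: (EBIT − 104,000) × 1,190,000 = (EBIT − 536,000) × 1,840,000.
Solving, EBIT = (536,000·1,840,000 − 104,000·1,190,000) / (1,840,000 − 1,190,000) = 862,480,000,000 / 650,000 = 1,326,892.31.

€1,326,892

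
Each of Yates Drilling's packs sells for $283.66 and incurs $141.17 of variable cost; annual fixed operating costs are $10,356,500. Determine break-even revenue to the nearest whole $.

$20,617,059

Contribution margin per unit = $283.66 − $141.17 = $142.49, a CM ratio of $142.49 ÷ $283.66 = 0.5023.
Break-even sales = FC ÷ CM ratio = $10,356,500 × $283.66 / $142.49 = $20,617,059.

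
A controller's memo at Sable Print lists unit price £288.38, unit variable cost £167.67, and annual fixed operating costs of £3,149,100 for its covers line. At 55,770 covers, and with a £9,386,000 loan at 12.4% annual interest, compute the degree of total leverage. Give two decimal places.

2.78

Total contribution margin = 55,770 × £120.71 = £6,731,996.70.
EBIT = £6,731,996.70 − £3,149,100 = £3,582,896.70. Interest = £1,163,864.00.
DOL = £6,731,996.70 ÷ £3,582,896.70 = 1.8789; DFL = £3,582,896.70 ÷ £2,419,032.70 = 1.4811.
DCL = DOL × DFL = 1.8789 × 1.4811 = 2.7828.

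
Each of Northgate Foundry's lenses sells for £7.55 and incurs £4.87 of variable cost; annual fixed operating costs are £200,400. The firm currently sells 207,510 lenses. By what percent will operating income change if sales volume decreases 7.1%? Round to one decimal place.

-11.1%

Total contribution margin = 207,510 × £2.68 = £556,126.80.
Operating income = contribution − fixed costs = £556,126.80 − £200,400 = £355,726.80.
So DOL = total CM / EBIT = £556,126.80 / £355,726.80 = 1.5634.
%ΔEBIT = DOL × %ΔSales = 1.5634 × -7.1% = -11.1%.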